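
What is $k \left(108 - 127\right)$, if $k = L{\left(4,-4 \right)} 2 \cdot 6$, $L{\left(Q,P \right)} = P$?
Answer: $912$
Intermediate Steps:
$k = -48$ ($k = \left(-4\right) 2 \cdot 6 = \left(-8\right) 6 = -48$)
$k \left(108 - 127\right) = - 48 \left(108 - 127\right) = \left(-48\right) \left(-19\right) = 912$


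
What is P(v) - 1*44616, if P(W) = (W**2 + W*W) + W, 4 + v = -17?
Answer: -43755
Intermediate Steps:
v = -21 (v = -4 - 17 = -21)
P(W) = W + 2*W**2 (P(W) = (W**2 + W**2) + W = 2*W**2 + W = W + 2*W**2)
P(v) - 1*44616 = -21*(1 + 2*(-21)) - 1*44616 = -21*(1 - 42) - 44616 = -21*(-41) - 44616 = 861 - 44616 = -43755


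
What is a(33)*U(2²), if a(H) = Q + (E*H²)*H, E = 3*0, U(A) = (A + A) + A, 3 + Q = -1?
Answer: -48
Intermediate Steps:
Q = -4 (Q = -3 - 1 = -4)
U(A) = 3*A (U(A) = 2*A + A = 3*A)
E = 0
a(H) = -4 (a(H) = -4 + (0*H²)*H = -4 + 0*H = -4 + 0 = -4)
a(33)*U(2²) = -12*2² = -12*4 = -4*12 = -48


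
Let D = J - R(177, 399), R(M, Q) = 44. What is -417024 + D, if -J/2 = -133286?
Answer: -150496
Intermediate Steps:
J = 266572 (J = -2*(-133286) = 266572)
D = 266528 (D = 266572 - 1*44 = 266572 - 44 = 266528)
-417024 + D = -417024 + 266528 = -150496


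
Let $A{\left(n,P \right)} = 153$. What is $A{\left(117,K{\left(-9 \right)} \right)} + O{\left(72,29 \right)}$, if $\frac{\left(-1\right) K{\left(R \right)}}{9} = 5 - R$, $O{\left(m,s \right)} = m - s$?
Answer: $196$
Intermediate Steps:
$K{\left(R \right)} = -45 + 9 R$ ($K{\left(R \right)} = - 9 \left(5 - R\right) = -45 + 9 R$)
$A{\left(117,K{\left(-9 \right)} \right)} + O{\left(72,29 \right)} = 153 + \left(72 - 29\right) = 153 + 43 = 196$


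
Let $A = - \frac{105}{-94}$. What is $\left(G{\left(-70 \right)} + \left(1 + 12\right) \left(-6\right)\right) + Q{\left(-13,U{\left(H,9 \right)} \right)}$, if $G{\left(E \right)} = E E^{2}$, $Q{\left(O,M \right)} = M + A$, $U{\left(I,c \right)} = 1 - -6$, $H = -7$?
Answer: $- \frac{32248569}{94} \approx -3.4307 \cdot 10^{5}$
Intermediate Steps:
$A = \frac{105}{94}$ ($A = \left(-105\right) \left(- \frac{1}{94}\right) = \frac{105}{94} \approx 1.117$)
$U{\left(I,c \right)} = 7$ ($U{\left(I,c \right)} = 1 + 6 = 7$)
$Q{\left(O,M \right)} = \frac{105}{94} + M$ ($Q{\left(O,M \right)} = M + \frac{105}{94} = \frac{105}{94} + M$)
$G{\left(E \right)} = E^{3}$
$\left(G{\left(-70 \right)} + \left(1 + 12\right) \left(-6\right)\right) + Q{\left(-13,U{\left(H,9 \right)} \right)} = \left(\left(-70\right)^{3} + \left(1 + 12\right) \left(-6\right)\right) + \left(\frac{105}{94} + 7\right) = \left(-343000 + 13 \left(-6\right)\right) + \frac{763}{94} = \left(-343000 - 78\right) + \frac{763}{94} = -343078 + \frac{763}{94} = - \frac{32248569}{94}$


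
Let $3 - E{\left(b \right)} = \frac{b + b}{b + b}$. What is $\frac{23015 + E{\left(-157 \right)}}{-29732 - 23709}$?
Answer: $- \frac{23017}{53441} \approx -0.4307$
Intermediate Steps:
$E{\left(b \right)} = 2$ ($E{\left(b \right)} = 3 - \frac{b + b}{b + b} = 3 - \frac{2 b}{2 b} = 3 - 2 b \frac{1}{2 b} = 3 - 1 = 2$)
$\frac{23015 + E{\left(-157 \right)}}{-29732 - 23709} = \frac{23015 + 2}{-29732 - 23709} = \frac{23017}{-53441} = 23017 \left(- \frac{1}{53441}\right) = - \frac{23017}{53441}$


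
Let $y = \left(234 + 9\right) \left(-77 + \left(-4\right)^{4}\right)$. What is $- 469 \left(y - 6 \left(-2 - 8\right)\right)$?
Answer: $-20428233$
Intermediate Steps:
$y = 43497$ ($y = 243 \left(-77 + 256\right) = 243 \cdot 179 = 43497$)
$- 469 \left(y - 6 \left(-2 - 8\right)\right) = - 469 \left(43497 - 6 \left(-2 - 8\right)\right) = - 469 \left(43497 - -60\right) = - 469 \left(43497 + 60\right) = \left(-469\right) 43557 = -20428233$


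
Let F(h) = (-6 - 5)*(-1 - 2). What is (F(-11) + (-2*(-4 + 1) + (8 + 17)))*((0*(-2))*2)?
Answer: 0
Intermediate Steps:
F(h) = 33 (F(h) = -11*(-3) = 33)
(F(-11) + (-2*(-4 + 1) + (8 + 17)))*((0*(-2))*2) = (33 + (-2*(-4 + 1) + (8 + 17)))*((0*(-2))*2) = (33 + (-2*(-3) + 25))*(0*2) = (33 + (6 + 25))*0 = (33 + 31)*0 = 64*0 = 0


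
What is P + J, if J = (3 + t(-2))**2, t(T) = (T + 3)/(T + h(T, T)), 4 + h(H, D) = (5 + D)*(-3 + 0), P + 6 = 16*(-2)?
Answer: -6614/225 ≈ -29.396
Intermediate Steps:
P = -38 (P = -6 + 16*(-2) = -6 - 32 = -38)
h(H, D) = -19 - 3*D (h(H, D) = -4 + (5 + D)*(-3 + 0) = -4 + (5 + D)*(-3) = -4 + (-15 - 3*D) = -19 - 3*D)
t(T) = (3 + T)/(-19 - 2*T) (t(T) = (T + 3)/(T + (-19 - 3*T)) = (3 + T)/(-19 - 2*T))
J = 1936/225 (J = (3 + (-3 - 1*(-2))/(19 + 2*(-2)))**2 = (3 + (-3 + 2)/(19 - 4))**2 = (3 - 1/15)**2 = (44/15)**2 = 1936/225 ≈ 8.6044)
P + J = -38 + 1936/225 = -6614/225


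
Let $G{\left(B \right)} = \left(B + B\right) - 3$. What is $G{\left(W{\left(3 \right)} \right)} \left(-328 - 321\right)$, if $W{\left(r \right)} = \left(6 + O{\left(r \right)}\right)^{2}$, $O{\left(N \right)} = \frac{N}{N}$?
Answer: $-61655$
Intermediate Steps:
$O{\left(N \right)} = 1$
$W{\left(r \right)} = 49$ ($W{\left(r \right)} = \left(6 + 1\right)^{2} = 7^{2} = 49$)
$G{\left(B \right)} = -3 + 2 B$ ($G{\left(B \right)} = 2 B - 3 = -3 + 2 B$)
$G{\left(W{\left(3 \right)} \right)} \left(-328 - 321\right) = \left(-3 + 2 \cdot 49\right) \left(-328 - 321\right) = \left(-3 + 98\right) \left(-649\right) = 95 \left(-649\right) = -61655$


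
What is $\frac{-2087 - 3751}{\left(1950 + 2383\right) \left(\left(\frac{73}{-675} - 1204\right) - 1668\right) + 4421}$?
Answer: $\frac{1970325}{4198642967} \approx 0.00046928$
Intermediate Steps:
$\frac{-2087 - 3751}{\left(1950 + 2383\right) \left(\left(\frac{73}{-675} - 1204\right) - 1668\right) + 4421} = - \frac{5838}{4333 \left(\left(73 \left(- \frac{1}{675}\right) - 1204\right) - 1668\right) + 4421} = - \frac{5838}{4333 \left(\left(- \frac{73}{675} - 1204\right) - 1668\right) + 4421} = - \frac{5838}{4333 \left(- \frac{812773}{675} - 1668\right) + 4421} = - \frac{5838}{4333 \left(- \frac{1938673}{675}\right) + 4421} = - \frac{5838}{- \frac{8400270109}{675} + 4421} = - \frac{5838}{- \frac{8397285934}{675}} = \left(-5838\right) \left(- \frac{675}{8397285934}\right) = \frac{1970325}{4198642967}$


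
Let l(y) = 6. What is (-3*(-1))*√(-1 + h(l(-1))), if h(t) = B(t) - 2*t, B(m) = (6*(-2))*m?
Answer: 3*I*√85 ≈ 27.659*I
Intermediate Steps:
B(m) = -12*m
h(t) = -14*t (h(t) = -12*t - 2*t = -14*t)
(-3*(-1))*√(-1 + h(l(-1))) = (-3*(-1))*√(-1 - 14*6) = 3*√(-1 - 84) = 3*√(-85) = 3*(I*√85) = 3*I*√85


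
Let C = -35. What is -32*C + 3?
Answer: 1123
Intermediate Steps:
-32*C + 3 = -32*(-35) + 3 = 1120 + 3 = 1123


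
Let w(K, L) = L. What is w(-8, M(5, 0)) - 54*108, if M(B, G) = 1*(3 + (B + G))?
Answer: -5824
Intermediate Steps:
M(B, G) = 3 + B + G (M(B, G) = 1*(3 + B + G) = 3 + B + G)
w(-8, M(5, 0)) - 54*108 = (3 + 5 + 0) - 54*108 = 8 - 5832 = -5824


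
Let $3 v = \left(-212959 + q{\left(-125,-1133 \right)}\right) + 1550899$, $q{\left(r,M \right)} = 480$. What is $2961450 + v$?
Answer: $3407590$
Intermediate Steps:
$v = 446140$ ($v = \frac{\left(-212959 + 480\right) + 1550899}{3} = \frac{-212479 + 1550899}{3} = \frac{1}{3} \cdot 1338420 = 446140$)
$2961450 + v = 2961450 + 446140 = 3407590$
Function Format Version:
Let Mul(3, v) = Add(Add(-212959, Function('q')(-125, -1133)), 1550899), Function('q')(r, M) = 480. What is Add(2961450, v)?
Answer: 3407590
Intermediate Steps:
v = 446140 (v = Mul(Rational(1, 3), Add(Add(-212959, 480), 1550899)) = Mul(Rational(1, 3), Add(-212479, 1550899)) = Mul(Rational(1, 3), 1338420) = 446140)
Add(2961450, v) = Add(2961450, 446140) = 3407590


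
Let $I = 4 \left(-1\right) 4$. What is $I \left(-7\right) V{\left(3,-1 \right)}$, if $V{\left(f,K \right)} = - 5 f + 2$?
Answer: $-1456$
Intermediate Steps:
$V{\left(f,K \right)} = 2 - 5 f$
$I = -16$ ($I = \left(-4\right) 4 = -16$)
$I \left(-7\right) V{\left(3,-1 \right)} = \left(-16\right) \left(-7\right) \left(2 - 15\right) = 112 \left(2 - 15\right) = 112 \left(-13\right) = -1456$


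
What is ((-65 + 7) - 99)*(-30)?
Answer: 4710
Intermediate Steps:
((-65 + 7) - 99)*(-30) = (-58 - 99)*(-30) = -157*(-30) = 4710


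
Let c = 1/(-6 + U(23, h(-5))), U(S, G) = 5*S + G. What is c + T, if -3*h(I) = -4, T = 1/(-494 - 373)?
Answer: 2270/286977 ≈ 0.0079100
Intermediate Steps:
T = -1/867 (T = 1/(-867) = -1/867 ≈ -0.0011534)
h(I) = 4/3 (h(I) = -1/3*(-4) = 4/3)
U(S, G) = G + 5*S
c = 3/331 (c = 1/(-6 + (4/3 + 5*23)) = 1/(-6 + (4/3 + 115)) = 1/(-6 + 349/3) = 1/(331/3) = 3/331 ≈ 0.0090634)
c + T = 3/331 - 1/867 = 2270/286977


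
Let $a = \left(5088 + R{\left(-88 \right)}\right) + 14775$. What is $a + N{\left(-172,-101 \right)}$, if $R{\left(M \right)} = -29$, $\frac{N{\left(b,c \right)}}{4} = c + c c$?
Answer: $60234$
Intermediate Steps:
$N{\left(b,c \right)} = 4 c + 4 c^{2}$ ($N{\left(b,c \right)} = 4 \left(c + c c\right) = 4 \left(c + c^{2}\right) = 4 c + 4 c^{2}$)
$a = 19834$ ($a = \left(5088 - 29\right) + 14775 = 5059 + 14775 = 19834$)
$a + N{\left(-172,-101 \right)} = 19834 + 4 \left(-101\right) \left(1 - 101\right) = 19834 + 4 \left(-101\right) \left(-100\right) = 19834 + 40400 = 60234$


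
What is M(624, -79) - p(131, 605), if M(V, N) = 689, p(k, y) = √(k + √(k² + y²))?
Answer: 689 - √(131 + √383186) ≈ 661.61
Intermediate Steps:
M(624, -79) - p(131, 605) = 689 - √(131 + √(131² + 605²)) = 689 - √(131 + √(17161 + 366025)) = 689 - √(131 + √383186)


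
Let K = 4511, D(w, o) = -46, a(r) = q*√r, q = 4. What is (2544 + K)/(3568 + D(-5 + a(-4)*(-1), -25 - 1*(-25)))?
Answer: 7055/3522 ≈ 2.0031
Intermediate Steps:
a(r) = 4*√r
(2544 + K)/(3568 + D(-5 + a(-4)*(-1), -25 - 1*(-25))) = (2544 + 4511)/(3568 - 46) = 7055/3522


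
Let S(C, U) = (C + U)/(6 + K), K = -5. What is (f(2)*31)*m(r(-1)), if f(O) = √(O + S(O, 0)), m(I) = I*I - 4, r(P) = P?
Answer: -186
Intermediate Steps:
S(C, U) = C + U (S(C, U) = (C + U)/(6 - 5) = (C + U)/1 = (C + U)*1 = C + U)
m(I) = -4 + I² (m(I) = I² - 4 = -4 + I²)
f(O) = √2*√O (f(O) = √(O + (O + 0)) = √(O + O) = √(2*O) = √2*√O)
(f(2)*31)*m(r(-1)) = ((√2*√2)*31)*(-4 + (-1)²) = (2*31)*(-4 + 1) = 62*(-3) = -186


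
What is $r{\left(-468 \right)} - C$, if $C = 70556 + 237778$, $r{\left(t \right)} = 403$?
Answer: $-307931$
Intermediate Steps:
$C = 308334$
$r{\left(-468 \right)} - C = 403 - 308334 = -307931$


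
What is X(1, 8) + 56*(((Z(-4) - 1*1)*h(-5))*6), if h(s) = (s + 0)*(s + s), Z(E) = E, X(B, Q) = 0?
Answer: -84000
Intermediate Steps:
h(s) = 2*s² (h(s) = s*(2*s) = 2*s²)
X(1, 8) + 56*(((Z(-4) - 1*1)*h(-5))*6) = 0 + 56*(((-4 - 1*1)*(2*(-5)²))*6) = 0 + 56*(((-4 - 1)*(2*25))*6) = 0 + 56*(-5*50*6) = 0 + 56*(-250*6) = 0 + 56*(-1500) = 0 - 84000 = -84000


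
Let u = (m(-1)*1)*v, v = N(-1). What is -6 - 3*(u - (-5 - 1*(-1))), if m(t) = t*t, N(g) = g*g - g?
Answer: -24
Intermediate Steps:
N(g) = g² - g
m(t) = t²
v = 2 (v = -(-1 - 1) = -1*(-2) = 2)
u = 2 (u = ((-1)²*1)*2 = (1*1)*2 = 1*2 = 2)
-6 - 3*(u - (-5 - 1*(-1))) = -6 - 3*(2 - (-5 - 1*(-1))) = -6 - 3*(2 - (-5 + 1)) = -6 - 3*(2 - 1*(-4)) = -6 - 3*(2 + 4) = -6 - 3*6 = -6 - 18 = -24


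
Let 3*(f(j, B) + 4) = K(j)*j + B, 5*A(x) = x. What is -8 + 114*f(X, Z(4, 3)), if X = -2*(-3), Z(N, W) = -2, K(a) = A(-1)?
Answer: -2928/5 ≈ -585.60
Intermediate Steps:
A(x) = x/5
K(a) = -⅕ (K(a) = (⅕)*(-1) = -⅕)
X = 6
f(j, B) = -4 - j/15 + B/3 (f(j, B) = -4 + (-j/5 + B)/3 = -4 + (B - j/5)/3 = -4 + (-j/15 + B/3) = -4 - j/15 + B/3)
-8 + 114*f(X, Z(4, 3)) = -8 + 114*(-4 - 1/15*6 + (⅓)*(-2)) = -8 + 114*(-4 - ⅖ - ⅔) = -8 + 114*(-76/15) = -8 - 2888/5 = -2928/5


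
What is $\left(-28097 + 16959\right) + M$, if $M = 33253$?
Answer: $22115$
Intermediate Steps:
$\left(-28097 + 16959\right) + M = \left(-28097 + 16959\right) + 33253 = -11138 + 33253 = 22115$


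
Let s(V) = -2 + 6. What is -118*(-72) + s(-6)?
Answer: 8500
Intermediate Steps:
s(V) = 4
-118*(-72) + s(-6) = -118*(-72) + 4 = 8496 + 4 = 8500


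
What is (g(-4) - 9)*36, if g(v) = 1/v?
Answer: -333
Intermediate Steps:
g(v) = 1/v
(g(-4) - 9)*36 = (1/(-4) - 9)*36 = (-¼ - 9)*36 = -37/4*36 = -333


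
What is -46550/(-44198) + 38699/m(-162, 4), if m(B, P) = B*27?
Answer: -15375599/1972674 ≈ -7.7943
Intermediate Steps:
m(B, P) = 27*B
-46550/(-44198) + 38699/m(-162, 4) = -46550/(-44198) + 38699/((27*(-162))) = -46550*(-1/44198) + 38699/(-4374) = 475/451 + 38699*(-1/4374) = 475/451 - 38699/4374 = -15375599/1972674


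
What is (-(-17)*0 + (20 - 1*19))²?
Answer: 1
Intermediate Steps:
(-(-17)*0 + (20 - 1*19))² = (-17*0 + (20 - 19))² = (0 + 1)² = 1² = 1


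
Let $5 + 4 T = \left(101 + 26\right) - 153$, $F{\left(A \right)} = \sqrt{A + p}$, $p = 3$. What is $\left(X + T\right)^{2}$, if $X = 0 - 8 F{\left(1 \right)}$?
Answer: $\frac{9025}{16} \approx 564.06$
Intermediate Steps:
$F{\left(A \right)} = \sqrt{3 + A}$ ($F{\left(A \right)} = \sqrt{A + 3} = \sqrt{3 + A}$)
$T = - \frac{31}{4}$ ($T = - \frac{5}{4} + \frac{\left(101 + 26\right) - 153}{4} = - \frac{5}{4} + \frac{127 - 153}{4} = - \frac{5}{4} + \frac{1}{4} \left(-26\right) = - \frac{5}{4} - \frac{13}{2} = - \frac{31}{4} \approx -7.75$)
$X = -16$ ($X = 0 - 8 \sqrt{3 + 1} = 0 - 8 \sqrt{4} = 0 - 16 = -16$)
$\left(X + T\right)^{2} = \left(-16 - \frac{31}{4}\right)^{2} = \left(- \frac{95}{4}\right)^{2} = \frac{9025}{16}$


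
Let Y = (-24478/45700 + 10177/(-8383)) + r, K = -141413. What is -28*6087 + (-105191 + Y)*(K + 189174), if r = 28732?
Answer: -699548616490752357/191551550 ≈ -3.6520e+9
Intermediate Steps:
Y = 5503323990613/191551550 (Y = (-24478/45700 + 10177/(-8383)) + 28732 = (-24478*1/45700 + 10177*(-1/8383)) + 28732 = (-12239/22850 - 10177/8383) + 28732 = -335143987/191551550 + 28732 = 5503323990613/191551550 ≈ 28730.)
-28*6087 + (-105191 + Y)*(K + 189174) = -28*6087 + (-105191 + 5503323990613/191551550)*(-141413 + 189174) = -170436 - 14646175105437/191551550*47761 = -170436 - 699515969210776557/191551550 = -699548616490752357/191551550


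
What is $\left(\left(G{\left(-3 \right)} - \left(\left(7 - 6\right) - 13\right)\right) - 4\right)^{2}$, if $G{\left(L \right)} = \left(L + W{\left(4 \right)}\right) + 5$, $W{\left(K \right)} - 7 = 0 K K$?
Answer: $289$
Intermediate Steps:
$W{\left(K \right)} = 7$ ($W{\left(K \right)} = 7 + 0 K K = 7 + 0 K = 7 + 0 = 7$)
$G{\left(L \right)} = 12 + L$ ($G{\left(L \right)} = \left(L + 7\right) + 5 = \left(7 + L\right) + 5 = 12 + L$)
$\left(\left(G{\left(-3 \right)} - \left(\left(7 - 6\right) - 13\right)\right) - 4\right)^{2} = \left(\left(\left(12 - 3\right) - \left(\left(7 - 6\right) - 13\right)\right) - 4\right)^{2} = \left(\left(9 - \left(\left(7 - 6\right) - 13\right)\right) - 4\right)^{2} = \left(\left(9 - \left(1 - 13\right)\right) - 4\right)^{2} = \left(\left(9 - -12\right) - 4\right)^{2} = \left(\left(9 + 12\right) - 4\right)^{2} = \left(21 - 4\right)^{2} = 17^{2} = 289$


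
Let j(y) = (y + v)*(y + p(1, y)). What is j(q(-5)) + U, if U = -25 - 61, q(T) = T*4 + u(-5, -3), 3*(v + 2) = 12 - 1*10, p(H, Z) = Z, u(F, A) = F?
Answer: 3692/3 ≈ 1230.7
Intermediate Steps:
v = -4/3 (v = -2 + (12 - 1*10)/3 = -2 + (12 - 10)/3 = -2 + (⅓)*2 = -2 + ⅔ = -4/3 ≈ -1.3333)
q(T) = -5 + 4*T (q(T) = T*4 - 5 = 4*T - 5 = -5 + 4*T)
j(y) = 2*y*(-4/3 + y) (j(y) = (y - 4/3)*(y + y) = (-4/3 + y)*(2*y) = 2*y*(-4/3 + y))
U = -86
j(q(-5)) + U = 2*(-5 + 4*(-5))*(-4 + 3*(-5 + 4*(-5)))/3 - 86 = 2*(-5 - 20)*(-4 + 3*(-5 - 20))/3 - 86 = (⅔)*(-25)*(-4 + 3*(-25)) - 86 = (⅔)*(-25)*(-4 - 75) - 86 = (⅔)*(-25)*(-79) - 86 = 3950/3 - 86 = 3692/3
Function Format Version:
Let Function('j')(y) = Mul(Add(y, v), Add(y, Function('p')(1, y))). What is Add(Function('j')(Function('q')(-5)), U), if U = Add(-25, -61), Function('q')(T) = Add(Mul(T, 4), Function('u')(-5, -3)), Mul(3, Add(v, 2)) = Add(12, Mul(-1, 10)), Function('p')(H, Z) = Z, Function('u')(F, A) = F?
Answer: Rational(3692, 3) ≈ 1230.7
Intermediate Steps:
v = Rational(-4, 3) (v = Add(-2, Mul(Rational(1, 3), Add(12, Mul(-1, 10)))) = Add(-2, Mul(Rational(1, 3), Add(12, -10))) = Add(-2, Mul(Rational(1, 3), 2)) = Add(-2, Rational(2, 3)) = Rational(-4, 3) ≈ -1.3333)
Function('q')(T) = Add(-5, Mul(4, T)) (Function('q')(T) = Add(Mul(T, 4), -5) = Add(Mul(4, T), -5) = Add(-5, Mul(4, T)))
Function('j')(y) = Mul(2, y, Add(Rational(-4, 3), y)) (Function('j')(y) = Mul(Add(y, Rational(-4, 3)), Add(y, y)) = Mul(Add(Rational(-4, 3), y), Mul(2, y)) = Mul(2, y, Add(Rational(-4, 3), y)))
U = -86
Add(Function('j')(Function('q')(-5)), U) = Add(Mul(Rational(2, 3), Add(-5, Mul(4, -5)), Add(-4, Mul(3, Add(-5, Mul(4, -5))))), -86) = Add(Mul(Rational(2, 3), Add(-5, -20), Add(-4, Mul(3, Add(-5, -20)))), -86) = Add(Mul(Rational(2, 3), -25, Add(-4, Mul(3, -25))), -86) = Add(Mul(Rational(2, 3), -25, Add(-4, -75)), -86) = Add(Mul(Rational(2, 3), -25, -79), -86) = Add(Rational(3950, 3), -86) = Rational(3692, 3)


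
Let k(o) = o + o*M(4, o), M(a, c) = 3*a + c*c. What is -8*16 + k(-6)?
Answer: -422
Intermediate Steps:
M(a, c) = c**2 + 3*a (M(a, c) = 3*a + c**2 = c**2 + 3*a)
k(o) = o + o*(12 + o**2) (k(o) = o + o*(o**2 + 3*4) = o + o*(o**2 + 12) = o + o*(12 + o**2))
-8*16 + k(-6) = -8*16 - 6*(13 + (-6)**2) = -128 - 6*(13 + 36) = -128 - 6*49 = -128 - 294 = -422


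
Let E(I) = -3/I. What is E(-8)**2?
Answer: 9/64 ≈ 0.14063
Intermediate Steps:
E(-8)**2 = (-3/(-8))**2 = (-3*(-1/8))**2 = (3/8)**2 = 9/64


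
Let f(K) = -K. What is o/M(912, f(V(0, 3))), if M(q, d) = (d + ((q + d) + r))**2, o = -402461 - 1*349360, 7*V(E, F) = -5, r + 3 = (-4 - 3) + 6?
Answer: -12279743/13508652 ≈ -0.90903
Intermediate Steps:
r = -4 (r = -3 + ((-4 - 3) + 6) = -3 + (-7 + 6) = -3 - 1 = -4)
V(E, F) = -5/7 (V(E, F) = (1/7)*(-5) = -5/7)
o = -751821 (o = -402461 - 349360 = -751821)
M(q, d) = (-4 + q + 2*d)**2 (M(q, d) = (d + ((q + d) - 4))**2 = (d + ((d + q) - 4))**2 = (d + (-4 + d + q))**2 = (-4 + q + 2*d)**2)
o/M(912, f(V(0, 3))) = -751821/(-4 + 912 + 2*(-1*(-5/7)))**2 = -751821/(-4 + 912 + 2*(5/7))**2 = -751821/(-4 + 912 + 10/7)**2 = -751821/((6366/7)**2) = -751821/40525956/49 = -751821*49/40525956 = -12279743/13508652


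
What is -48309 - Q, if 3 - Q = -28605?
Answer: -76917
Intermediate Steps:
Q = 28608 (Q = 3 - 1*(-28605) = 3 + 28605 = 28608)
-48309 - Q = -48309 - 1*28608 = -48309 - 28608 = -76917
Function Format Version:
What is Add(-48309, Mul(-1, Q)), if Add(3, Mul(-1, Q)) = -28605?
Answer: -76917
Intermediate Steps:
Q = 28608 (Q = Add(3, Mul(-1, -28605)) = Add(3, 28605) = 28608)
Add(-48309, Mul(-1, Q)) = Add(-48309, Mul(-1, 28608)) = Add(-48309, -28608) = -76917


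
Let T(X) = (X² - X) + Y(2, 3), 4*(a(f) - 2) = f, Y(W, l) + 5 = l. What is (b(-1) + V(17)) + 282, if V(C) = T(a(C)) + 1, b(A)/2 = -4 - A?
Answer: 4925/16 ≈ 307.81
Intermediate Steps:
Y(W, l) = -5 + l
a(f) = 2 + f/4
b(A) = -8 - 2*A (b(A) = 2*(-4 - A) = -8 - 2*A)
T(X) = -2 + X² - X (T(X) = (X² - X) + (-5 + 3) = (X² - X) - 2 = -2 + X² - X)
V(C) = -3 + (2 + C/4)² - C/4 (V(C) = (-2 + (2 + C/4)² - (2 + C/4)) + 1 = (-2 + (2 + C/4)² + (-2 - C/4)) + 1 = (-4 + (2 + C/4)² - C/4) + 1 = -3 + (2 + C/4)² - C/4)
(b(-1) + V(17)) + 282 = ((-8 - 2*(-1)) + (1 + (1/16)*17² + (¾)*17)) + 282 = ((-8 + 2) + (1 + (1/16)*289 + 51/4)) + 282 = (-6 + (1 + 289/16 + 51/4)) + 282 = (-6 + 509/16) + 282 = 413/16 + 282 = 4925/16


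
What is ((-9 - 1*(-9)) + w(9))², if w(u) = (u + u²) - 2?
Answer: 7744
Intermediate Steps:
w(u) = -2 + u + u²
((-9 - 1*(-9)) + w(9))² = ((-9 - 1*(-9)) + (-2 + 9 + 9²))² = ((-9 + 9) + (-2 + 9 + 81))² = (0 + 88)² = 88² = 7744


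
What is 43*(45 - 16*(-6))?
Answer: 6063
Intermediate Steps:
43*(45 - 16*(-6)) = 43*(45 + 96) = 43*141 = 6063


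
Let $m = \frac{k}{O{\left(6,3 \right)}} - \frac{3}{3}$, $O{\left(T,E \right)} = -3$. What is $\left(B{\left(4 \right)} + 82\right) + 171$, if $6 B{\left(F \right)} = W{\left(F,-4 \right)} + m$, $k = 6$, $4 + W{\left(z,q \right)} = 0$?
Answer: $\frac{1511}{6} \approx 251.83$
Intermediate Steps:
$W{\left(z,q \right)} = -4$ ($W{\left(z,q \right)} = -4 + 0 = -4$)
$m = -3$ ($m = \frac{6}{-3} - \frac{3}{3} = 6 \left(- \frac{1}{3}\right) - 1 = -2 - 1 = -3$)
$B{\left(F \right)} = - \frac{7}{6}$ ($B{\left(F \right)} = \frac{-4 - 3}{6} = \frac{1}{6} \left(-7\right) = - \frac{7}{6}$)
$\left(B{\left(4 \right)} + 82\right) + 171 = \left(- \frac{7}{6} + 82\right) + 171 = \frac{485}{6} + 171 = \frac{1511}{6}$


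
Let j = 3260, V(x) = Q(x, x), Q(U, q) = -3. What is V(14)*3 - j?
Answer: -3269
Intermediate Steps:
V(x) = -3
V(14)*3 - j = -3*3 - 1*3260 = -9 - 3260 = -3269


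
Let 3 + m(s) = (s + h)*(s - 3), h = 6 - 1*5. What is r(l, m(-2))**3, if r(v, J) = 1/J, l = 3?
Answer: 1/8 ≈ 0.12500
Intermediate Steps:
h = 1 (h = 6 - 5 = 1)
m(s) = -3 + (1 + s)*(-3 + s) (m(s) = -3 + (s + 1)*(s - 3) = -3 + (1 + s)*(-3 + s))
r(l, m(-2))**3 = (1/(-6 + (-2)**2 - 2*(-2)))**3 = (1/(-6 + 4 + 4))**3 = (1/2)**3 = 1/8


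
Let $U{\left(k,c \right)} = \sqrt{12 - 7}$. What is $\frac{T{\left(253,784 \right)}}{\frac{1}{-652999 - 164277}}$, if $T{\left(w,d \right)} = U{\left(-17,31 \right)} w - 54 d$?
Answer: $34600196736 - 206770828 \sqrt{5} \approx 3.4138 \cdot 10^{10}$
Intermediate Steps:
$U{\left(k,c \right)} = \sqrt{5}$
$T{\left(w,d \right)} = - 54 d + w \sqrt{5}$ ($T{\left(w,d \right)} = \sqrt{5} w - 54 d = w \sqrt{5} - 54 d = - 54 d + w \sqrt{5}$)
$\frac{T{\left(253,784 \right)}}{\frac{1}{-652999 - 164277}} = \frac{\left(-54\right) 784 + 253 \sqrt{5}}{\frac{1}{-652999 - 164277}} = \frac{-42336 + 253 \sqrt{5}}{\frac{1}{-817276}} = \frac{-42336 + 253 \sqrt{5}}{- \frac{1}{817276}} = \left(-42336 + 253 \sqrt{5}\right) \left(-817276\right) = 34600196736 - 206770828 \sqrt{5}$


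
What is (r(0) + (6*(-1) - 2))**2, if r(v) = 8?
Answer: 0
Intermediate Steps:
(r(0) + (6*(-1) - 2))**2 = (8 + (6*(-1) - 2))**2 = (8 + (-6 - 2))**2 = (8 - 8)**2 = 0**2 = 0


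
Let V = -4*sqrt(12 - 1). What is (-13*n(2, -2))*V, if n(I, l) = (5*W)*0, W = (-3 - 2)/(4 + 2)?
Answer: 0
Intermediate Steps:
V = -4*sqrt(11) ≈ -13.266
W = -5/6 ≈ -0.83333
n(I, l) = 0 (n(I, l) = (5*(-5/6))*0 = -25/6*0 = 0)
(-13*n(2, -2))*V = (-13*0)*(-4*sqrt(11)) = 0*(-4*sqrt(11)) = 0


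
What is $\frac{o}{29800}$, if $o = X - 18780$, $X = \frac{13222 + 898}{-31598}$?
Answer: $- \frac{7417807}{11770255} \approx -0.63022$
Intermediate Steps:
$X = - \frac{7060}{15799}$ ($X = 14120 \left(- \frac{1}{31598}\right) = - \frac{7060}{15799} \approx -0.44686$)
$o = - \frac{296712280}{15799}$ ($o = - \frac{7060}{15799} - 18780 = - \frac{296712280}{15799} \approx -18780.0$)
$\frac{o}{29800} = - \frac{296712280}{15799 \cdot 29800} = \left(- \frac{296712280}{15799}\right) \frac{1}{29800} = - \frac{7417807}{11770255}$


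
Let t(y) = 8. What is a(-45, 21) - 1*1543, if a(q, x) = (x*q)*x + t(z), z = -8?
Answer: -21380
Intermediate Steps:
a(q, x) = 8 + q*x² (a(q, x) = (x*q)*x + 8 = (q*x)*x + 8 = q*x² + 8 = 8 + q*x²)
a(-45, 21) - 1*1543 = (8 - 45*21²) - 1*1543 = (8 - 45*441) - 1543 = (8 - 19845) - 1543 = -19837 - 1543 = -21380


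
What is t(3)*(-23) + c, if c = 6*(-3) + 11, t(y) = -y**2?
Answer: 200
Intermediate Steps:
c = -7 (c = -18 + 11 = -7)
t(3)*(-23) + c = -1*3**2*(-23) - 7 = -1*9*(-23) - 7 = -9*(-23) - 7 = 207 - 7 = 200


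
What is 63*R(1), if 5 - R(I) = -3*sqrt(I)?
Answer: 504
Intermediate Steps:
R(I) = 5 + 3*sqrt(I) (R(I) = 5 - (-3)*sqrt(I) = 5 + 3*sqrt(I))
63*R(1) = 63*(5 + 3*sqrt(1)) = 63*(5 + 3*1) = 63*(5 + 3) = 63*8 = 504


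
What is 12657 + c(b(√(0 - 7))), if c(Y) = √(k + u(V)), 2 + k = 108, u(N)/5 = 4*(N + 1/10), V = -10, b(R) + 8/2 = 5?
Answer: 12657 + 2*I*√23 ≈ 12657.0 + 9.5917*I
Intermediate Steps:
b(R) = 1 (b(R) = -4 + 5 = 1)
u(N) = 2 + 20*N (u(N) = 5*(4*(N + 1/10)) = 5*(4*(N + ⅒)) = 5*(4*(⅒ + N)) = 5*(⅖ + 4*N) = 2 + 20*N)
k = 106 (k = -2 + 108 = 106)
c(Y) = 2*I*√23 (c(Y) = √(106 + (2 + 20*(-10))) = √(106 + (2 - 200)) = √(106 - 198) = √(-92) = 2*I*√23)
12657 + c(b(√(0 - 7))) = 12657 + 2*I*√23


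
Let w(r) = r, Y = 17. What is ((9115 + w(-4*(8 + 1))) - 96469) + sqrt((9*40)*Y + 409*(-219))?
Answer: -87390 + I*sqrt(83451) ≈ -87390.0 + 288.88*I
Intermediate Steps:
((9115 + w(-4*(8 + 1))) - 96469) + sqrt((9*40)*Y + 409*(-219)) = ((9115 - 4*(8 + 1)) - 96469) + sqrt((9*40)*17 + 409*(-219)) = ((9115 - 4*9) - 96469) + sqrt(360*17 - 89571) = ((9115 - 36) - 96469) + sqrt(6120 - 89571) = (9079 - 96469) + sqrt(-83451) = -87390 + I*sqrt(83451)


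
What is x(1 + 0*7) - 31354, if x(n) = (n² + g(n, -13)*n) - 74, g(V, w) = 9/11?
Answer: -345688/11 ≈ -31426.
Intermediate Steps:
g(V, w) = 9/11 (g(V, w) = 9*(1/11) = 9/11)
x(n) = -74 + n² + 9*n/11 (x(n) = (n² + 9*n/11) - 74 = -74 + n² + 9*n/11)
x(1 + 0*7) - 31354 = (-74 + (1 + 0*7)² + 9*(1 + 0*7)/11) - 31354 = (-74 + (1 + 0)² + 9*(1 + 0)/11) - 31354 = (-74 + 1² + (9/11)*1) - 31354 = (-74 + 1 + 9/11) - 31354 = -794/11 - 31354 = -345688/11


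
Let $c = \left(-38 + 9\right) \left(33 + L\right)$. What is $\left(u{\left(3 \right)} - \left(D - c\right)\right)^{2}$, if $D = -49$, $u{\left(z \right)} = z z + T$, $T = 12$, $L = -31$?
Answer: $144$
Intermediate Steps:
$c = -58$ ($c = \left(-38 + 9\right) \left(33 - 31\right) = \left(-29\right) 2 = -58$)
$u{\left(z \right)} = 12 + z^{2}$ ($u{\left(z \right)} = z z + 12 = z^{2} + 12 = 12 + z^{2}$)
$\left(u{\left(3 \right)} - \left(D - c\right)\right)^{2} = \left(\left(12 + 3^{2}\right) - 9\right)^{2} = \left(\left(12 + 9\right) + \left(-58 + 49\right)\right)^{2} = \left(21 - 9\right)^{2} = 12^{2} = 144$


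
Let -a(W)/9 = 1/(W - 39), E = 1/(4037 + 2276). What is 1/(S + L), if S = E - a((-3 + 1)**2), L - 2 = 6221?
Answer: 220955/1374946183 ≈ 0.00016070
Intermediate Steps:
L = 6223 (L = 2 + 6221 = 6223)
E = 1/6313 ≈ 0.00015840
a(W) = -9/(-39 + W) (a(W) = -9/(W - 39) = -9/(-39 + W))
S = -56782/220955 (S = 1/6313 - (-9)/(-39 + (-3 + 1)**2) = 1/6313 - (-9)/(-39 + (-2)**2) = 1/6313 - (-9)/(-39 + 4) = 1/6313 - (-9)/(-35) = 1/6313 - (-9)*(-1)/35 = 1/6313 - 1*9/35 = 1/6313 - 9/35 = -56782/220955 ≈ -0.25698)
1/(S + L) = 1/(-56782/220955 + 6223) = 1/(1374946183/220955) = 220955/1374946183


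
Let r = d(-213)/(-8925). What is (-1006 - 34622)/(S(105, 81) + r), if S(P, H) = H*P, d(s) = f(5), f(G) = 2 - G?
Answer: -26498325/6325594 ≈ -4.1891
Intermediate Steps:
d(s) = -3 (d(s) = 2 - 1*5 = 2 - 5 = -3)
r = 1/2975 (r = -3/(-8925) = -3*(-1/8925) = 1/2975 ≈ 0.00033613)
(-1006 - 34622)/(S(105, 81) + r) = (-1006 - 34622)/(81*105 + 1/2975) = -35628/(8505 + 1/2975) = -35628/25302376/2975 = -35628*2975/25302376 = -26498325/6325594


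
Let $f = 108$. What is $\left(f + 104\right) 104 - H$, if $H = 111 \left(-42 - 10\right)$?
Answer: $27820$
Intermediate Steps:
$H = -5772$ ($H = 111 \left(-52\right) = -5772$)
$\left(f + 104\right) 104 - H = \left(108 + 104\right) 104 - -5772 = 212 \cdot 104 + 5772 = 22048 + 5772 = 27820$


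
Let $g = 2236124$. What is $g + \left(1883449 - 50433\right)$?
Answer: $4069140$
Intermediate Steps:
$g + \left(1883449 - 50433\right) = 2236124 + \left(1883449 - 50433\right) = 2236124 + 1833016 = 4069140$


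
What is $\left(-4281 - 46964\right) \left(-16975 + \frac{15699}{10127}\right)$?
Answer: $\frac{8808509506870}{10127} \approx 8.698 \cdot 10^{8}$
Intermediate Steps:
$\left(-4281 - 46964\right) \left(-16975 + \frac{15699}{10127}\right) = - 51245 \left(-16975 + 15699 \cdot \frac{1}{10127}\right) = - 51245 \left(-16975 + \frac{15699}{10127}\right) = \left(-51245\right) \left(- \frac{171890126}{10127}\right) = \frac{8808509506870}{10127}$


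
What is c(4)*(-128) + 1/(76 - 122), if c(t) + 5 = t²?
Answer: -64769/46 ≈ -1408.0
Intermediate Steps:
c(t) = -5 + t²
c(4)*(-128) + 1/(76 - 122) = (-5 + 4²)*(-128) + 1/(76 - 122) = (-5 + 16)*(-128) + 1/(-46) = 11*(-128) - 1/46 = -1408 - 1/46 = -64769/46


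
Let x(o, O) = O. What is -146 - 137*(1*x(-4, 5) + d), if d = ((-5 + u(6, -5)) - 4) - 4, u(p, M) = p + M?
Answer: 813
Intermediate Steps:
u(p, M) = M + p
d = -12 (d = ((-5 + (-5 + 6)) - 4) - 4 = ((-5 + 1) - 4) - 4 = (-4 - 4) - 4 = -8 - 4 = -12)
-146 - 137*(1*x(-4, 5) + d) = -146 - 137*(1*5 - 12) = -146 - 137*(5 - 12) = -146 - 137*(-7) = -146 + 959 = 813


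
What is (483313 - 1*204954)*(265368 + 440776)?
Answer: 196561537696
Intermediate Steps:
(483313 - 1*204954)*(265368 + 440776) = (483313 - 204954)*706144 = 278359*706144 = 196561537696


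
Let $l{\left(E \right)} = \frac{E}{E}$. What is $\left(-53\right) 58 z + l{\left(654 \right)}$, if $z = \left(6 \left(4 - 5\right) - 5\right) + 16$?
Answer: $-15369$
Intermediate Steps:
$l{\left(E \right)} = 1$
$z = 5$ ($z = \left(6 \left(-1\right) - 5\right) + 16 = \left(-6 - 5\right) + 16 = -11 + 16 = 5$)
$\left(-53\right) 58 z + l{\left(654 \right)} = \left(-53\right) 58 \cdot 5 + 1 = \left(-3074\right) 5 + 1 = -15370 + 1 = -15369$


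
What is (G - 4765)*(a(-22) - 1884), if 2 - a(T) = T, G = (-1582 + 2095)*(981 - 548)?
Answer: -404297040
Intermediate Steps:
G = 222129 (G = 513*433 = 222129)
a(T) = 2 - T
(G - 4765)*(a(-22) - 1884) = (222129 - 4765)*((2 - 1*(-22)) - 1884) = 217364*((2 + 22) - 1884) = 217364*(24 - 1884) = 217364*(-1860) = -404297040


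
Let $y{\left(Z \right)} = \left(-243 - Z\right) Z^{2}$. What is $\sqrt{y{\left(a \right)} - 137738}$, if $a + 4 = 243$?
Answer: $2 i \sqrt{6917515} \approx 5260.2 i$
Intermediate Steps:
$a = 239$ ($a = -4 + 243 = 239$)
$y{\left(Z \right)} = Z^{2} \left(-243 - Z\right)$
$\sqrt{y{\left(a \right)} - 137738} = \sqrt{239^{2} \left(-243 - 239\right) - 137738} = \sqrt{57121 \left(-243 - 239\right) - 137738} = \sqrt{57121 \left(-482\right) - 137738} = \sqrt{-27532322 - 137738} = \sqrt{-27670060} = 2 i \sqrt{6917515}$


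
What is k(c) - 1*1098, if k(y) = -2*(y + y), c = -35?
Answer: -958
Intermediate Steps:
k(y) = -4*y
k(c) - 1*1098 = -4*(-35) - 1*1098 = 140 - 1098 = -958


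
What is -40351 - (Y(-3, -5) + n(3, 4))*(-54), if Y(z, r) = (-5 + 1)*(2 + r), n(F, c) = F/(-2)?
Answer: -39784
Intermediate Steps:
n(F, c) = -F/2 (n(F, c) = F*(-½) = -F/2)
Y(z, r) = -8 - 4*r (Y(z, r) = -4*(2 + r) = -8 - 4*r)
-40351 - (Y(-3, -5) + n(3, 4))*(-54) = -40351 - ((-8 - 4*(-5)) - ½*3)*(-54) = -40351 - ((-8 + 20) - 3/2)*(-54) = -40351 - (12 - 3/2)*(-54) = -40351 - 21*(-54)/2 = -40351 - 1*(-567) = -40351 + 567 = -39784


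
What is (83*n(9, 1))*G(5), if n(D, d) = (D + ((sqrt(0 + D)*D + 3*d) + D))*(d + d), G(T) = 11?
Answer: 87648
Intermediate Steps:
n(D, d) = 2*d*(D**(3/2) + 2*D + 3*d) (n(D, d) = (D + ((sqrt(D)*D + 3*d) + D))*(2*d) = (D + ((D**(3/2) + 3*d) + D))*(2*d) = (D + (D + D**(3/2) + 3*d))*(2*d) = (D**(3/2) + 2*D + 3*d)*(2*d) = 2*d*(D**(3/2) + 2*D + 3*d))
(83*n(9, 1))*G(5) = (83*(2*1*(9**(3/2) + 2*9 + 3*1)))*11 = (83*(2*1*(27 + 18 + 3)))*11 = (83*(2*1*48))*11 = (83*96)*11 = 7968*11 = 87648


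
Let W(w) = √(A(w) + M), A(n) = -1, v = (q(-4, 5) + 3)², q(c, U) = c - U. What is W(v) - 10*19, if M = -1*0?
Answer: -190 + I ≈ -190.0 + 1.0*I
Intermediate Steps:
v = 36 (v = ((-4 - 1*5) + 3)² = ((-4 - 5) + 3)² = (-9 + 3)² = (-6)² = 36)
M = 0
W(w) = I (W(w) = √(-1 + 0) = √(-1) = I)
W(v) - 10*19 = I - 10*19 = I - 190 = -190 + I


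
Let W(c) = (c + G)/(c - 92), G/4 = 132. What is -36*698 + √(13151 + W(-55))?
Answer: -25128 + 178*√183/21 ≈ -25013.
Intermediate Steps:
G = 528 (G = 4*132 = 528)
W(c) = (528 + c)/(-92 + c) (W(c) = (c + 528)/(c - 92) = (528 + c)/(-92 + c))
-36*698 + √(13151 + W(-55)) = -36*698 + √(13151 + (528 - 55)/(-92 - 55)) = -25128 + √(13151 + 473/(-147)) = -25128 + √(13151 - 1/147*473) = -25128 + √(13151 - 473/147) = -25128 + √(1932724/147) = -25128 + 178*√183/21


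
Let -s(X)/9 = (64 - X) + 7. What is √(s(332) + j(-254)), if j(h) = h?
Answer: √2095 ≈ 45.771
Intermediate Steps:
s(X) = -639 + 9*X (s(X) = -9*((64 - X) + 7) = -9*(71 - X) = -639 + 9*X)
√(s(332) + j(-254)) = √((-639 + 9*332) - 254) = √((-639 + 2988) - 254) = √(2349 - 254) = √2095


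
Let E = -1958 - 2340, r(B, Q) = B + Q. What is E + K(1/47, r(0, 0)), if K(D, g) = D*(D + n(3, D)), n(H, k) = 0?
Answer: -9494281/2209 ≈ -4298.0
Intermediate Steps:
K(D, g) = D² (K(D, g) = D*(D + 0) = D*D = D²)
E = -4298
E + K(1/47, r(0, 0)) = -4298 + (1/47)² = -4298 + 1/2209 = -9494281/2209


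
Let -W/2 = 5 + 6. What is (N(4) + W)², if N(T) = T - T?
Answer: 484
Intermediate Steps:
W = -22 (W = -2*(5 + 6) = -2*11 = -22)
N(T) = 0
(N(4) + W)² = (0 - 22)² = (-22)² = 484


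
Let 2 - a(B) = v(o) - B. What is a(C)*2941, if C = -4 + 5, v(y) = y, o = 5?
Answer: -5882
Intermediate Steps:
C = 1
a(B) = -3 + B (a(B) = 2 - (5 - B) = 2 + (-5 + B) = -3 + B)
a(C)*2941 = (-3 + 1)*2941 = -2*2941 = -5882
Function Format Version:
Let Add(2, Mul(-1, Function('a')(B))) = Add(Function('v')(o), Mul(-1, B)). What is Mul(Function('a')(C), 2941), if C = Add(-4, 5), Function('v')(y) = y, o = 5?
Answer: -5882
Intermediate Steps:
C = 1
Function('a')(B) = Add(-3, B) (Function('a')(B) = Add(2, Mul(-1, Add(5, Mul(-1, B)))) = Add(2, Add(-5, B)) = Add(-3, B))
Mul(Function('a')(C), 2941) = Mul(Add(-3, 1), 2941) = Mul(-2, 2941) = -5882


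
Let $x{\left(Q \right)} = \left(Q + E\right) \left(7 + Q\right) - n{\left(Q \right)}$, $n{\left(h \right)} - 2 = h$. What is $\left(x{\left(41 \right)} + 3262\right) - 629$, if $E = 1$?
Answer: $4606$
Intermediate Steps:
$n{\left(h \right)} = 2 + h$
$x{\left(Q \right)} = -2 - Q + \left(1 + Q\right) \left(7 + Q\right)$ ($x{\left(Q \right)} = \left(Q + 1\right) \left(7 + Q\right) - \left(2 + Q\right) = \left(1 + Q\right) \left(7 + Q\right) - \left(2 + Q\right) = -2 - Q + \left(1 + Q\right) \left(7 + Q\right)$)
$\left(x{\left(41 \right)} + 3262\right) - 629 = \left(\left(5 + 41^{2} + 7 \cdot 41\right) + 3262\right) - 629 = \left(\left(5 + 1681 + 287\right) + 3262\right) - 629 = \left(1973 + 3262\right) - 629 = 5235 - 629 = 4606$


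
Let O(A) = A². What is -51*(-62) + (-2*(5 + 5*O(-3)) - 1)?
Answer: 3061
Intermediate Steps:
-51*(-62) + (-2*(5 + 5*O(-3)) - 1) = -51*(-62) + (-2*(5 + 5*(-3)²) - 1) = 3162 + (-2*(5 + 5*9) - 1) = 3162 + (-2*(5 + 45) - 1) = 3162 + (-2*50 - 1) = 3162 + (-100 - 1) = 3162 - 101 = 3061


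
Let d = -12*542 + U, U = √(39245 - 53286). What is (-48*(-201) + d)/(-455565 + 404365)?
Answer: -393/6400 - I*√14041/51200 ≈ -0.061406 - 0.0023144*I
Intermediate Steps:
U = I*√14041 (U = √(-14041) = I*√14041 ≈ 118.49*I)
d = -6504 + I*√14041 (d = -12*542 + I*√14041 = -6504 + I*√14041 ≈ -6504.0 + 118.49*I)
(-48*(-201) + d)/(-455565 + 404365) = (-48*(-201) + (-6504 + I*√14041))/(-455565 + 404365) = (9648 + (-6504 + I*√14041))/(-51200) = (3144 + I*√14041)*(-1/51200) = -393/6400 - I*√14041/51200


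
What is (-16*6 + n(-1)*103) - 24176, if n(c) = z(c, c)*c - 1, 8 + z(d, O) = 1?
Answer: -23654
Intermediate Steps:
z(d, O) = -7 (z(d, O) = -8 + 1 = -7)
n(c) = -1 - 7*c (n(c) = -7*c - 1 = -1 - 7*c)
(-16*6 + n(-1)*103) - 24176 = (-16*6 + (-1 - 7*(-1))*103) - 24176 = (-96 + (-1 + 7)*103) - 24176 = (-96 + 6*103) - 24176 = (-96 + 618) - 24176 = 522 - 24176 = -23654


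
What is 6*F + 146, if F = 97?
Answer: 728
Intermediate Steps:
6*F + 146 = 6*97 + 146 = 582 + 146 = 728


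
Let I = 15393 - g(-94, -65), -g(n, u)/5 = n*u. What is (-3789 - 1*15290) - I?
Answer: -65022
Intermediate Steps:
g(n, u) = -5*n*u
I = 45943 (I = 15393 - (-5)*(-94)*(-65) = 15393 - 1*(-30550) = 15393 + 30550 = 45943)
(-3789 - 1*15290) - I = (-3789 - 1*15290) - 1*45943 = (-3789 - 15290) - 45943 = -19079 - 45943 = -65022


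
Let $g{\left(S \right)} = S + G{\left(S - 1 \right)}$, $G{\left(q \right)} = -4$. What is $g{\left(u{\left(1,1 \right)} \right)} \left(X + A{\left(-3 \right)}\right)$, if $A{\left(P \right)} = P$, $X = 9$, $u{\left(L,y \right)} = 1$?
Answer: $-18$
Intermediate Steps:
$g{\left(S \right)} = -4 + S$ ($g{\left(S \right)} = S - 4 = -4 + S$)
$g{\left(u{\left(1,1 \right)} \right)} \left(X + A{\left(-3 \right)}\right) = \left(-4 + 1\right) \left(9 - 3\right) = \left(-3\right) 6 = -18$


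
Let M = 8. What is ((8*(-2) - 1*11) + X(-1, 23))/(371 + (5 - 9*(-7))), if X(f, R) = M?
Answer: -19/439 ≈ -0.043280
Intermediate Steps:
X(f, R) = 8
((8*(-2) - 1*11) + X(-1, 23))/(371 + (5 - 9*(-7))) = ((8*(-2) - 1*11) + 8)/(371 + (5 - 9*(-7))) = ((-16 - 11) + 8)/(371 + (5 + 63)) = (-27 + 8)/(371 + 68) = -19/439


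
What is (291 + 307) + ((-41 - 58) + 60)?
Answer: 559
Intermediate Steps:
(291 + 307) + ((-41 - 58) + 60) = 598 + (-99 + 60) = 598 - 39 = 559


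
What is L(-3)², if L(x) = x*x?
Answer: 81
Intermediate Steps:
L(x) = x²
L(-3)² = ((-3)²)² = 9² = 81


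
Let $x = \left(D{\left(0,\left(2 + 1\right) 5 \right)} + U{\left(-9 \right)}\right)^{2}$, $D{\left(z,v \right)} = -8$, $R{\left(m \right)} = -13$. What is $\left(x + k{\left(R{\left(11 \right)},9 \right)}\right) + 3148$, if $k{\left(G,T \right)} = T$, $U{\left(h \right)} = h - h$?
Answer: $3221$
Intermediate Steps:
$U{\left(h \right)} = 0$
$x = 64$ ($x = \left(-8 + 0\right)^{2} = \left(-8\right)^{2} = 64$)
$\left(x + k{\left(R{\left(11 \right)},9 \right)}\right) + 3148 = \left(64 + 9\right) + 3148 = 73 + 3148 = 3221$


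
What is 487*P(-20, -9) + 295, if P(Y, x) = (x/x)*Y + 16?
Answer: -1653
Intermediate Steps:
P(Y, x) = 16 + Y (P(Y, x) = 1*Y + 16 = Y + 16 = 16 + Y)
487*P(-20, -9) + 295 = 487*(16 - 20) + 295 = 487*(-4) + 295 = -1948 + 295 = -1653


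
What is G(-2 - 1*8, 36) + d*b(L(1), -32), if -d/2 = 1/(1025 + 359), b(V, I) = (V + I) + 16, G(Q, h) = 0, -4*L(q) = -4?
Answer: 15/692 ≈ 0.021676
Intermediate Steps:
L(q) = 1 (L(q) = -¼*(-4) = 1)
b(V, I) = 16 + I + V (b(V, I) = (I + V) + 16 = 16 + I + V)
d = -1/692 (d = -2/(1025 + 359) = -2/1384 = -2*1/1384 = -1/692 ≈ -0.0014451)
G(-2 - 1*8, 36) + d*b(L(1), -32) = 0 - (16 - 32 + 1)/692 = 0 - 1/692*(-15) = 0 + 15/692 = 15/692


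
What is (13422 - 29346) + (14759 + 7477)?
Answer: 6312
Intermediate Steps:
(13422 - 29346) + (14759 + 7477) = -15924 + 22236 = 6312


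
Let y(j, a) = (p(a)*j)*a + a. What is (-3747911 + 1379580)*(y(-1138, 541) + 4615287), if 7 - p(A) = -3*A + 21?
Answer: 2335122011674914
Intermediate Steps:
p(A) = -14 + 3*A (p(A) = 7 - (-3*A + 21) = 7 - (21 - 3*A) = 7 + (-21 + 3*A) = -14 + 3*A)
y(j, a) = a + a*j*(-14 + 3*a) (y(j, a) = ((-14 + 3*a)*j)*a + a = (j*(-14 + 3*a))*a + a = a*j*(-14 + 3*a) + a = a + a*j*(-14 + 3*a))
(-3747911 + 1379580)*(y(-1138, 541) + 4615287) = (-3747911 + 1379580)*(541*(1 - 1138*(-14 + 3*541)) + 4615287) = -2368331*(541*(1 - 1138*(-14 + 1623)) + 4615287) = -2368331*(541*(1 - 1138*1609) + 4615287) = -2368331*(541*(1 - 1831042) + 4615287) = -2368331*(541*(-1831041) + 4615287) = -2368331*(-990593181 + 4615287) = -2368331*(-985977894) = 2335122011674914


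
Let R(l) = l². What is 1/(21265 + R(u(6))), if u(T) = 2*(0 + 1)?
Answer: 1/21269 ≈ 4.7017e-5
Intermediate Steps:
u(T) = 2 (u(T) = 2*1 = 2)
1/(21265 + R(u(6))) = 1/(21265 + 2²) = 1/(21265 + 4) = 1/21269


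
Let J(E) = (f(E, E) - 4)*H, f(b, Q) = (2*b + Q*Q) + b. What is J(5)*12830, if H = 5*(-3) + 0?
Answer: -6928200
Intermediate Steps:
f(b, Q) = Q**2 + 3*b (f(b, Q) = (2*b + Q**2) + b = (Q**2 + 2*b) + b = Q**2 + 3*b)
H = -15 (H = -15 + 0 = -15)
J(E) = 60 - 45*E - 15*E**2 (J(E) = ((E**2 + 3*E) - 4)*(-15) = (-4 + E**2 + 3*E)*(-15) = 60 - 45*E - 15*E**2)
J(5)*12830 = (60 - 45*5 - 15*5**2)*12830 = (60 - 225 - 15*25)*12830 = (60 - 225 - 375)*12830 = -540*12830 = -6928200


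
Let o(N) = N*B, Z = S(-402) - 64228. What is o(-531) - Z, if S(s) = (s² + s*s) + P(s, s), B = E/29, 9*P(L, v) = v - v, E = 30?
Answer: -7526350/29 ≈ -2.5953e+5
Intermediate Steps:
P(L, v) = 0 (P(L, v) = (v - v)/9 = (⅑)*0 = 0)
B = 30/29 ≈ 1.0345
S(s) = 2*s² (S(s) = (s² + s*s) + 0 = (s² + s²) + 0 = 2*s² + 0 = 2*s²)
Z = 258980 (Z = 2*(-402)² - 64228 = 2*161604 - 64228 = 323208 - 64228 = 258980)
o(N) = 30*N/29 (o(N) = N*(30/29) = 30*N/29)
o(-531) - Z = (30/29)*(-531) - 1*258980 = -15930/29 - 258980 = -7526350/29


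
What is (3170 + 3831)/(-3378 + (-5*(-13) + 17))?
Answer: -7001/3296 ≈ -2.1241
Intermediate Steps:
(3170 + 3831)/(-3378 + (-5*(-13) + 17)) = 7001/(-3378 + (65 + 17)) = 7001/(-3378 + 82) = 7001/(-3296) = 7001*(-1/3296) = -7001/3296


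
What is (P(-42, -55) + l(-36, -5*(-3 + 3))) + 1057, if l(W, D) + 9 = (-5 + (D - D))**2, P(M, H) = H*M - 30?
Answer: 3353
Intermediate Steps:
P(M, H) = -30 + H*M
l(W, D) = 16 (l(W, D) = -9 + (-5 + (D - D))**2 = -9 + (-5 + 0)**2 = -9 + (-5)**2 = -9 + 25 = 16)
(P(-42, -55) + l(-36, -5*(-3 + 3))) + 1057 = ((-30 - 55*(-42)) + 16) + 1057 = ((-30 + 2310) + 16) + 1057 = (2280 + 16) + 1057 = 2296 + 1057 = 3353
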